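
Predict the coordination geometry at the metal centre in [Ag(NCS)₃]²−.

trigonal planar

Summing ligand charges against the −2 overall charge gives an oxidation state of +1 for silver.
Ag sits in group 11, so the d-electron count is 11 − 1 = 10.
With 3 monodentate ligands the coordination number is 3.
Three ligands around a d¹⁰ centre minimise repulsion in a trigonal-planar arrangement.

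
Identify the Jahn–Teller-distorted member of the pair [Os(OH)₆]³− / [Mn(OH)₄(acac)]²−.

[Os(OH)₆]³−: Ligand charges: each hydroxide is −1. With an overall charge of −3 the osmium centre must be in the +3 oxidation state. Os sits in group 8, so the d-electron count is 8 − 3 = 5. A 5d ion has a large Δₒ and is invariably low-spin. The d⁵ configuration leaves the e_g set evenly filled (or empty) — no strong Jahn–Teller driving force.
[Mn(OH)₄(acac)]²−: Ligand charges: each hydroxide is −1; each acetylacetonate is −1. With an overall charge of −2 the manganese centre must be in the +3 oxidation state. Manganese is a group-7 element; Mn(III) is therefore d⁴. Acetylacetonate and hydroxide are weak-field ligands for a first-row metal, so the complex is high-spin. The t₂g³e_g¹ (high-spin) configuration has an unevenly filled e_g set; the Jahn–Teller theorem predicts a tetragonal distortion (typically axial elongation) to lift the degeneracy.

[Mn(OH)₄(acac)]²−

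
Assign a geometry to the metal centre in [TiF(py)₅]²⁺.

Summing ligand charges against the +2 overall charge gives an oxidation state of +3 for titanium.
Ti sits in group 4, so the d-electron count is 4 − 3 = 1.
Coordination number: 6.
Six donors around a single metal centre give an octahedral coordination sphere.

octahedral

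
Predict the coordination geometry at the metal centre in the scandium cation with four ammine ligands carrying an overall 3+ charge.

tetrahedral

Ammonia is neutral; balancing the +3 overall charge requires Sc(III).
Sc sits in group 3, so the d-electron count is 3 − 3 = 0.
With 4 monodentate ligands the coordination number is 4.
A d⁰ ion has no crystal-field stabilisation preference between square planar and tetrahedral, so four ligands adopt the sterically favoured tetrahedral geometry.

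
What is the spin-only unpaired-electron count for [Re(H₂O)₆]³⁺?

Ligand charges: water is neutral. With an overall charge of +3 the rhenium centre must be in the +3 oxidation state.
Re sits in group 7, so the d-electron count is 7 − 3 = 4.
The spin state decides the count: a 5d ion has a large Δₒ and is invariably low-spin.
An octahedral low-spin d⁴ ion is t₂g⁴e_g⁰, giving 2 unpaired electrons.

2 unpaired electrons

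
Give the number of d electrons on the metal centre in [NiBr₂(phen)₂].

Ligand charges: each bromide is −1; 1,10-phenanthroline is neutral. With an overall charge of 0 the nickel centre must be in the +2 oxidation state.
Nickel is a group-10 element; Ni(II) is therefore d⁸.

d8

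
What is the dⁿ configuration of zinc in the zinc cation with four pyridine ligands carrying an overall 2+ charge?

Pyridine is neutral; balancing the +2 overall charge requires Zn(II).
Zn sits in group 12, so the d-electron count is 12 − 2 = 10.

d10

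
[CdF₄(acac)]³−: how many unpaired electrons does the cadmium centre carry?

0

Summing ligand charges against the −3 overall charge gives an oxidation state of +2 for cadmium.
Cd sits in group 12, so the d-electron count is 12 − 2 = 10.
Counting donor atoms: 4×fluoride (monodentate) → 4 donors; 1×acetylacetonate (bidentate) → 2 donors. Coordination number = 6.
In an octahedral field the d¹⁰ configuration is t₂g⁶e_g⁴, giving 0 unpaired electrons.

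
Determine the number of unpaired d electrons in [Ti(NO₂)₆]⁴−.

2 unpaired electrons

Ligand charges: each nitro (N-bound nitrite) is −1. With an overall charge of −4 the titanium centre must be in the +2 oxidation state.
Ti sits in group 4, so the d-electron count is 4 − 2 = 2.
In an octahedral field the d² configuration is t₂g²e_g⁰ (only one arrangement possible), giving 2 unpaired electrons.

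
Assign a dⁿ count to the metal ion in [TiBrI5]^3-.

Summing ligand charges against the −3 overall charge gives an oxidation state of +3 for titanium.
Titanium is a group-4 element; Ti(III) is therefore d¹.

d¹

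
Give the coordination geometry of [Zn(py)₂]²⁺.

linear

Ligand charges: pyridine is neutral. With an overall charge of +2 the zinc centre must be in the +2 oxidation state.
Zn sits in group 12, so the d-electron count is 12 − 2 = 10.
Coordination number: 2.
A d¹⁰ ion with only two ligands adopts a linear arrangement (sp hybridisation; no CFSE preference).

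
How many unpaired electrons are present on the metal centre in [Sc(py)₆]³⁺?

Pyridine is neutral; balancing the +3 overall charge requires Sc(III).
Sc sits in group 3, so the d-electron count is 3 − 3 = 0.
In an octahedral field the d⁰ configuration is t₂g⁰e_g⁰, giving 0 unpaired electrons.

0 unpaired electrons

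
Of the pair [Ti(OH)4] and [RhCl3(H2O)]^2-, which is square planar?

[RhCl3(H2O)]^2-

For [Ti(OH)4]: Each hydroxide is −1; balancing the 0 overall charge requires Ti(IV). Group 4 minus oxidation state 4 gives a d⁰ configuration. A d⁰ ion has no crystal-field stabilisation preference between square planar and tetrahedral, so four ligands adopt the sterically favoured tetrahedral geometry. → tetrahedral.
For [RhCl3(H2O)]^2-: Each chloride is −1; water is neutral; balancing the −2 overall charge requires Rh(I). Group 9 minus oxidation state 1 gives a d⁸ configuration. A 4d d⁸ ion has a large crystal-field splitting; square planar leaves the high-energy d_{x²−y²} orbital empty and maximises CFSE. → square planar.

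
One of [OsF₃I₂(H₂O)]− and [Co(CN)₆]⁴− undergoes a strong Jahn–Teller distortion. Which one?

[Co(CN)₆]⁴−

[OsF₃I₂(H₂O)]−: Summing ligand charges against the −1 overall charge gives an oxidation state of +4 for osmium. Osmium is a group-8 element; Os(IV) is therefore d⁴. A 5d ion has a large Δₒ and is invariably low-spin. The d⁴ configuration leaves the e_g set evenly filled (or empty) — no strong Jahn–Teller driving force.
[Co(CN)₆]⁴−: Each cyanide is −1; balancing the −4 overall charge requires Co(II). Co sits in group 9, so the d-electron count is 9 − 2 = 7. Cyanide is a strong-field ligand (high in the spectrochemical series) for a first-row metal, so the complex is low-spin. The t₂g⁶e_g¹ (low-spin) configuration has an unevenly filled e_g set; the Jahn–Teller theorem predicts a tetragonal distortion (typically axial elongation) to lift the degeneracy.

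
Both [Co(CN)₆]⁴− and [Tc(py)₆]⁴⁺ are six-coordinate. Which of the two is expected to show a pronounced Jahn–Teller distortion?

[Co(CN)₆]⁴−: Summing ligand charges against the −4 overall charge gives an oxidation state of +2 for cobalt. Co sits in group 9, so the d-electron count is 9 − 2 = 7. Cyanide is a strong-field ligand (high in the spectrochemical series) for a first-row metal, so the complex is low-spin. The t₂g⁶e_g¹ (low-spin) configuration has an unevenly filled e_g set; the Jahn–Teller theorem predicts a tetragonal distortion (typically axial elongation) to lift the degeneracy.
[Tc(py)₆]⁴⁺: Pyridine is neutral; balancing the +4 overall charge requires Tc(IV). Tc sits in group 7, so the d-electron count is 7 − 4 = 3. The d³ configuration leaves the e_g set evenly filled (or empty) — no strong Jahn–Teller driving force.

[Co(CN)₆]⁴−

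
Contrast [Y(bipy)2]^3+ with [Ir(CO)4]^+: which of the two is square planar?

[Ir(CO)4]^+

For [Y(bipy)2]^3+: Summing ligand charges against the +3 overall charge gives an oxidation state of +3 for yttrium. Yttrium is a group-3 element; Y(III) is therefore d⁰. A d⁰ ion has no crystal-field stabilisation preference between square planar and tetrahedral, so four ligands adopt the sterically favoured tetrahedral geometry. → tetrahedral.
For [Ir(CO)4]^+: Carbonyl is neutral; balancing the +1 overall charge requires Ir(I). Iridium is a group-9 element; Ir(I) is therefore d⁸. A 5d d⁸ ion has a large crystal-field splitting; square planar leaves the high-energy d_{x²−y²} orbital empty and maximises CFSE. → square planar.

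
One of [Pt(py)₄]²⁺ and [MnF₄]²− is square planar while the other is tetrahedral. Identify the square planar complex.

[Pt(py)₄]²⁺

For [Pt(py)₄]²⁺: Ligand charges: pyridine is neutral. With an overall charge of +2 the platinum centre must be in the +2 oxidation state. Group 10 minus oxidation state 2 gives a d⁸ configuration. A 5d d⁸ ion has a large crystal-field splitting; square planar leaves the high-energy d_{x²−y²} orbital empty and maximises CFSE. → square planar.
For [MnF₄]²−: Summing ligand charges against the −2 overall charge gives an oxidation state of +2 for manganese. Group 7 minus oxidation state 2 gives a d⁵ configuration. A high-spin d⁵ ion has zero CFSE in either geometry, so four ligands adopt the sterically favoured tetrahedral geometry. → tetrahedral.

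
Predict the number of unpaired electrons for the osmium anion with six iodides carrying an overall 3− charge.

Summing ligand charges against the −3 overall charge gives an oxidation state of +3 for osmium.
Group 8 minus oxidation state 3 gives a d⁵ configuration.
The spin state decides the count: a 5d ion has a large Δₒ and is invariably low-spin.
An octahedral low-spin d⁵ ion is t₂g⁵e_g⁰, giving 1 unpaired electron.

1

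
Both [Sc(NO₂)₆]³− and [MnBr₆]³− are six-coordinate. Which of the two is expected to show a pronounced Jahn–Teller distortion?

[Sc(NO₂)₆]³−: Each nitro (N-bound nitrite) is −1; balancing the −3 overall charge requires Sc(III). Sc sits in group 3, so the d-electron count is 3 − 3 = 0. The d⁰ configuration leaves the e_g set evenly filled (or empty) — no strong Jahn–Teller driving force.
[MnBr₆]³−: Summing ligand charges against the −3 overall charge gives an oxidation state of +3 for manganese. Group 7 minus oxidation state 3 gives a d⁴ configuration. Bromide is a weak-field ligand for a first-row metal, so the complex is high-spin. The t₂g³e_g¹ (high-spin) configuration has an unevenly filled e_g set; the Jahn–Teller theorem predicts a tetragonal distortion (typically axial elongation) to lift the degeneracy.

[MnBr₆]³−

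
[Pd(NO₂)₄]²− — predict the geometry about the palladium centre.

square planar

Summing ligand charges against the −2 overall charge gives an oxidation state of +2 for palladium.
Group 10 minus oxidation state 2 gives a d⁸ configuration.
Coordination number: 4.
A 4d d⁸ ion has a large crystal-field splitting; square planar leaves the high-energy d_{x²−y²} orbital empty and maximises CFSE.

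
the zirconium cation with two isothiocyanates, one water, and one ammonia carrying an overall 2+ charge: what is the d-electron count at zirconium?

Summing ligand charges against the +2 overall charge gives an oxidation state of +4 for zirconium.
Zr sits in group 4, so the d-electron count is 4 − 4 = 0.

d0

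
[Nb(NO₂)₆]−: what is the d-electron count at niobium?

d⁰

Ligand charges: each nitro (N-bound nitrite) is −1. With an overall charge of −1 the niobium centre must be in the +5 oxidation state.
Group 5 minus oxidation state 5 gives a d⁰ configuration.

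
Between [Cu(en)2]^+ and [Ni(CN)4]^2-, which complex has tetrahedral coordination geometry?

For [Cu(en)2]^+: Ligand charges: ethylenediamine is neutral. With an overall charge of +1 the copper centre must be in the +1 oxidation state. Group 11 minus oxidation state 1 gives a d¹⁰ configuration. A d¹⁰ ion has no crystal-field stabilisation preference between square planar and tetrahedral, so four ligands adopt the sterically favoured tetrahedral geometry. → tetrahedral.
For [Ni(CN)4]^2-: Ligand charges: each cyanide is −1. With an overall charge of −2 the nickel centre must be in the +2 oxidation state. Nickel is a group-10 element; Ni(II) is therefore d⁸. Cyanide is a strong-field ligand (high in the spectrochemical series). A 3d d⁸ ion with strong-field ligands gains enough CFSE to favour square planar over tetrahedral. → square planar.

[Cu(en)2]^+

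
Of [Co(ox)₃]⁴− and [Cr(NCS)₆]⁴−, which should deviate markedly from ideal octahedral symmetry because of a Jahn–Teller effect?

[Cr(NCS)₆]⁴−

[Co(ox)₃]⁴−: Summing ligand charges against the −4 overall charge gives an oxidation state of +2 for cobalt. Co sits in group 9, so the d-electron count is 9 − 2 = 7. Oxalate is a weak-field ligand for a first-row metal, so the complex is high-spin. The d⁷ configuration leaves the e_g set evenly filled (or empty) — no strong Jahn–Teller driving force.
[Cr(NCS)₆]⁴−: Ligand charges: each isothiocyanate is −1. With an overall charge of −4 the chromium centre must be in the +2 oxidation state. Group 6 minus oxidation state 2 gives a d⁴ configuration. Isothiocyanate is a weak-field ligand for a first-row metal, so the complex is high-spin. The t₂g³e_g¹ (high-spin) configuration has an unevenly filled e_g set; the Jahn–Teller theorem predicts a tetragonal distortion (typically axial elongation) to lift the degeneracy.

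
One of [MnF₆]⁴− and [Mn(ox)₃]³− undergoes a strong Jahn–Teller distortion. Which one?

[MnF₆]⁴−: Ligand charges: each fluoride is −1. With an overall charge of −4 the manganese centre must be in the +2 oxidation state. Manganese is a group-7 element; Mn(II) is therefore d⁵. Fluoride is a weak-field ligand for a first-row metal, so the complex is high-spin. The d⁵ configuration leaves the e_g set evenly filled (or empty) — no strong Jahn–Teller driving force.
[Mn(ox)₃]³−: Each oxalate is −2; balancing the −3 overall charge requires Mn(III). Mn sits in group 7, so the d-electron count is 7 − 3 = 4. Oxalate is a weak-field ligand for a first-row metal, so the complex is high-spin. The t₂g³e_g¹ (high-spin) configuration has an unevenly filled e_g set; the Jahn–Teller theorem predicts a tetragonal distortion (typically axial elongation) to lift the degeneracy.

[Mn(ox)₃]³−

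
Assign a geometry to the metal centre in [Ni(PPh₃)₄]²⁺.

Ligand charges: triphenylphosphine is neutral. With an overall charge of +2 the nickel centre must be in the +2 oxidation state.
Ni sits in group 10, so the d-electron count is 10 − 2 = 8.
Coordination number: 4.
Triphenylphosphine is a strong-field ligand (high in the spectrochemical series).
A 3d d⁸ ion with strong-field ligands gains enough CFSE to favour square planar over tetrahedral.

square planar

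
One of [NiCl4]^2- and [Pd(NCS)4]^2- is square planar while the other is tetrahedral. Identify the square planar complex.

[Pd(NCS)4]^2-

For [NiCl4]^2-: Each chloride is −1; balancing the −2 overall charge requires Ni(II). Nickel is a group-10 element; Ni(II) is therefore d⁸. Chloride is a weak-field ligand. With weak-field ligands the CFSE gain from square planar is small, so a 3d d⁸ ion takes the sterically preferred tetrahedral geometry. → tetrahedral.
For [Pd(NCS)4]^2-: Ligand charges: each isothiocyanate is −1. With an overall charge of −2 the palladium centre must be in the +2 oxidation state. Pd sits in group 10, so the d-electron count is 10 − 2 = 8. A 4d d⁸ ion has a large crystal-field splitting; square planar leaves the high-energy d_{x²−y²} orbital empty and maximises CFSE. → square planar.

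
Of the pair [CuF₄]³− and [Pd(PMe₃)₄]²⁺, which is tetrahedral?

[CuF₄]³−

For [CuF₄]³−: Ligand charges: each fluoride is −1. With an overall charge of −3 the copper centre must be in the +1 oxidation state. Group 11 minus oxidation state 1 gives a d¹⁰ configuration. A d¹⁰ ion has no crystal-field stabilisation preference between square planar and tetrahedral, so four ligands adopt the sterically favoured tetrahedral geometry. → tetrahedral.
For [Pd(PMe₃)₄]²⁺: Trimethylphosphine is neutral; balancing the +2 overall charge requires Pd(II). Palladium is a group-10 element; Pd(II) is therefore d⁸. A 4d d⁸ ion has a large crystal-field splitting; square planar leaves the high-energy d_{x²−y²} orbital empty and maximises CFSE. → square planar.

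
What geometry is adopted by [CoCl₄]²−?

tetrahedral

Each chloride is −1; balancing the −2 overall charge requires Co(II).
Cobalt is a group-9 element; Co(II) is therefore d⁷.
With 4 monodentate ligands the coordination number is 4.
Chloride is a weak-field ligand.
For a high-spin 3d d⁷ ion with weak-field ligands the small Δₜ gives little square-planar CFSE advantage, so four ligands adopt the sterically favoured tetrahedral geometry.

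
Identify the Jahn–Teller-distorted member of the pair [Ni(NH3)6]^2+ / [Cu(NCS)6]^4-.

[Cu(NCS)6]^4-

[Ni(NH3)6]^2+: Summing ligand charges against the +2 overall charge gives an oxidation state of +2 for nickel. Nickel is a group-10 element; Ni(II) is therefore d⁸. The d⁸ configuration leaves the e_g set evenly filled (or empty) — no strong Jahn–Teller driving force.
[Cu(NCS)6]^4-: Summing ligand charges against the −4 overall charge gives an oxidation state of +2 for copper. Cu sits in group 11, so the d-electron count is 11 − 2 = 9. The t₂g⁶e_g³ configuration has an unevenly filled e_g set; the Jahn–Teller theorem predicts a tetragonal distortion (typically axial elongation) to lift the degeneracy.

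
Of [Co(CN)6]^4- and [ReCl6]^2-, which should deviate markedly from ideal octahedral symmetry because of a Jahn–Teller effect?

[Co(CN)6]^4-: Each cyanide is −1; balancing the −4 overall charge requires Co(II). Co sits in group 9, so the d-electron count is 9 − 2 = 7. Cyanide is a strong-field ligand (high in the spectrochemical series) for a first-row metal, so the complex is low-spin. The t₂g⁶e_g¹ (low-spin) configuration has an unevenly filled e_g set; the Jahn–Teller theorem predicts a tetragonal distortion (typically axial elongation) to lift the degeneracy.
[ReCl6]^2-: Summing ligand charges against the −2 overall charge gives an oxidation state of +4 for rhenium. Group 7 minus oxidation state 4 gives a d³ configuration. The d³ configuration leaves the e_g set evenly filled (or empty) — no strong Jahn–Teller driving force.

[Co(CN)6]^4-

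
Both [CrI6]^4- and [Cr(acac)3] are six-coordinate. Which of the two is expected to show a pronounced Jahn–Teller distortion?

[CrI6]^4-

[CrI6]^4-: Summing ligand charges against the −4 overall charge gives an oxidation state of +2 for chromium. Cr sits in group 6, so the d-electron count is 6 − 2 = 4. Iodide is a weak-field ligand for a first-row metal, so the complex is high-spin. The t₂g³e_g¹ (high-spin) configuration has an unevenly filled e_g set; the Jahn–Teller theorem predicts a tetragonal distortion (typically axial elongation) to lift the degeneracy.
[Cr(acac)3]: Each acetylacetonate is −1; balancing the 0 overall charge requires Cr(III). Cr sits in group 6, so the d-electron count is 6 − 3 = 3. The d³ configuration leaves the e_g set evenly filled (or empty) — no strong Jahn–Teller driving force.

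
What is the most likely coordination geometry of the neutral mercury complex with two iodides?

Each iodide is −1; balancing the 0 overall charge requires Hg(II).
Group 12 minus oxidation state 2 gives a d¹⁰ configuration.
With 2 monodentate ligands the coordination number is 2.
A d¹⁰ ion with only two ligands adopts a linear arrangement (sp hybridisation; no CFSE preference).

linear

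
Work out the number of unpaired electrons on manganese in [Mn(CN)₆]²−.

3 unpaired electrons

Ligand charges: each cyanide is −1. With an overall charge of −2 the manganese centre must be in the +4 oxidation state.
Group 7 minus oxidation state 4 gives a d³ configuration.
In an octahedral field the d³ configuration is t₂g³e_g⁰ (only one arrangement possible), giving 3 unpaired electrons.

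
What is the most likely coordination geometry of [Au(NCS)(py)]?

Each isothiocyanate is −1; pyridine is neutral; balancing the 0 overall charge requires Au(I).
Au sits in group 11, so the d-electron count is 11 − 1 = 10.
Coordination number: 2.
A d¹⁰ ion with only two ligands adopts a linear arrangement (sp hybridisation; no CFSE preference).

linear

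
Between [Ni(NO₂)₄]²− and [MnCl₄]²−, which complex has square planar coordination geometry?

For [Ni(NO₂)₄]²−: Ligand charges: each nitro (N-bound nitrite) is −1. With an overall charge of −2 the nickel centre must be in the +2 oxidation state. Nickel is a group-10 element; Ni(II) is therefore d⁸. Nitro (N-bound nitrite) is a strong-field ligand (high in the spectrochemical series). A 3d d⁸ ion with strong-field ligands gains enough CFSE to favour square planar over tetrahedral. → square planar.
For [MnCl₄]²−: Ligand charges: each chloride is −1. With an overall charge of −2 the manganese centre must be in the +2 oxidation state. Mn sits in group 7, so the d-electron count is 7 − 2 = 5. A high-spin d⁵ ion has zero CFSE in either geometry, so four ligands adopt the sterically favoured tetrahedral geometry. → tetrahedral.

[Ni(NO₂)₄]²−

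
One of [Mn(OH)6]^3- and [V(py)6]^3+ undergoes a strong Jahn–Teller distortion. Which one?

[Mn(OH)6]^3-: Each hydroxide is −1; balancing the −3 overall charge requires Mn(III). Group 7 minus oxidation state 3 gives a d⁴ configuration. Hydroxide is a weak-field ligand for a first-row metal, so the complex is high-spin. The t₂g³e_g¹ (high-spin) configuration has an unevenly filled e_g set; the Jahn–Teller theorem predicts a tetragonal distortion (typically axial elongation) to lift the degeneracy.
[V(py)6]^3+: Pyridine is neutral; balancing the +3 overall charge requires V(III). V sits in group 5, so the d-electron count is 5 − 3 = 2. The d² configuration leaves the e_g set evenly filled (or empty) — no strong Jahn–Teller driving force.

[Mn(OH)6]^3-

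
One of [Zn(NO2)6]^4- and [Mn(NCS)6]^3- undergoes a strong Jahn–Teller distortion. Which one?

[Mn(NCS)6]^3-

[Zn(NO2)6]^4-: Summing ligand charges against the −4 overall charge gives an oxidation state of +2 for zinc. Group 12 minus oxidation state 2 gives a d¹⁰ configuration. The d¹⁰ configuration leaves the e_g set evenly filled (or empty) — no strong Jahn–Teller driving force.
[Mn(NCS)6]^3-: Summing ligand charges against the −3 overall charge gives an oxidation state of +3 for manganese. Group 7 minus oxidation state 3 gives a d⁴ configuration. Isothiocyanate is a weak-field ligand for a first-row metal, so the complex is high-spin. The t₂g³e_g¹ (high-spin) configuration has an unevenly filled e_g set; the Jahn–Teller theorem predicts a tetragonal distortion (typically axial elongation) to lift the degeneracy.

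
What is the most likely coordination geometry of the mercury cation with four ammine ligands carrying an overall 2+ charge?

Ammonia is neutral; balancing the +2 overall charge requires Hg(II).
Hg sits in group 12, so the d-electron count is 12 − 2 = 10.
With 4 monodentate ligands the coordination number is 4.
A d¹⁰ ion has no crystal-field stabilisation preference between square planar and tetrahedral, so four ligands adopt the sterically favoured tetrahedral geometry.

tetrahedral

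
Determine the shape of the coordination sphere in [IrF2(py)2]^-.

square planar

Ligand charges: each fluoride is −1; pyridine is neutral. With an overall charge of −1 the iridium centre must be in the +1 oxidation state.
Ir sits in group 9, so the d-electron count is 9 − 1 = 8.
Coordination number: 4.
A 5d d⁸ ion has a large crystal-field splitting; square planar leaves the high-energy d_{x²−y²} orbital empty and maximises CFSE.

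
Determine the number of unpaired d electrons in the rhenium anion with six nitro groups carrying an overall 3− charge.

Summing ligand charges against the −3 overall charge gives an oxidation state of +3 for rhenium.
Rhenium is a group-7 element; Re(III) is therefore d⁴.
The spin state decides the count: a 5d ion has a large Δₒ and is invariably low-spin.
An octahedral low-spin d⁴ ion is t₂g⁴e_g⁰, giving 2 unpaired electrons.

2 unpaired electrons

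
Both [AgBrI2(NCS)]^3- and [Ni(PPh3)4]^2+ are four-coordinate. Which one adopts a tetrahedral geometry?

[AgBrI2(NCS)]^3-

For [AgBrI2(NCS)]^3-: Summing ligand charges against the −3 overall charge gives an oxidation state of +1 for silver. Silver is a group-11 element; Ag(I) is therefore d¹⁰. A d¹⁰ ion has no crystal-field stabilisation preference between square planar and tetrahedral, so four ligands adopt the sterically favoured tetrahedral geometry. → tetrahedral.
For [Ni(PPh3)4]^2+: Triphenylphosphine is neutral; balancing the +2 overall charge requires Ni(II). Ni sits in group 10, so the d-electron count is 10 − 2 = 8. Triphenylphosphine is a strong-field ligand (high in the spectrochemical series). A 3d d⁸ ion with strong-field ligands gains enough CFSE to favour square planar over tetrahedral. → square planar.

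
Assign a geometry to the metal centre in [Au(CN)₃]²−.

Ligand charges: each cyanide is −1. With an overall charge of −2 the gold centre must be in the +1 oxidation state.
Au sits in group 11, so the d-electron count is 11 − 1 = 10.
Coordination number: 3.
Three ligands around a d¹⁰ centre minimise repulsion in a trigonal-planar arrangement.

trigonal planar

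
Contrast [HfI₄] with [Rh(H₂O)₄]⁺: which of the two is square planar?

For [HfI₄]: Ligand charges: each iodide is −1. With an overall charge of 0 the hafnium centre must be in the +4 oxidation state. Group 4 minus oxidation state 4 gives a d⁰ configuration. A d⁰ ion has no crystal-field stabilisation preference between square planar and tetrahedral, so four ligands adopt the sterically favoured tetrahedral geometry. → tetrahedral.
For [Rh(H₂O)₄]⁺: Ligand charges: water is neutral. With an overall charge of +1 the rhodium centre must be in the +1 oxidation state. Rh sits in group 9, so the d-electron count is 9 − 1 = 8. A 4d d⁸ ion has a large crystal-field splitting; square planar leaves the high-energy d_{x²−y²} orbital empty and maximises CFSE. → square planar.

[Rh(H₂O)₄]⁺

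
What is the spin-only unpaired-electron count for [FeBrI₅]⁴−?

4

Summing ligand charges against the −4 overall charge gives an oxidation state of +2 for iron.
Group 8 minus oxidation state 2 gives a d⁶ configuration.
The spin state decides the count: Bromide and iodide are weak-field ligands for a first-row metal, so the complex is high-spin.
An octahedral high-spin d⁶ ion is t₂g⁴e_g², giving 4 unpaired electrons.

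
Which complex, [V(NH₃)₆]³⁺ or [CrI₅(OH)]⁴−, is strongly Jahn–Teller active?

[V(NH₃)₆]³⁺: Ammonia is neutral; balancing the +3 overall charge requires V(III). Group 5 minus oxidation state 3 gives a d² configuration. The d² configuration leaves the e_g set evenly filled (or empty) — no strong Jahn–Teller driving force.
[CrI₅(OH)]⁴−: Summing ligand charges against the −4 overall charge gives an oxidation state of +2 for chromium. Cr sits in group 6, so the d-electron count is 6 − 2 = 4. Hydroxide and iodide are weak-field ligands for a first-row metal, so the complex is high-spin. The t₂g³e_g¹ (high-spin) configuration has an unevenly filled e_g set; the Jahn–Teller theorem predicts a tetragonal distortion (typically axial elongation) to lift the degeneracy.

[CrI₅(OH)]⁴−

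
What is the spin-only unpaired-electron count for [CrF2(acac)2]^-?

Ligand charges: each fluoride is −1; each acetylacetonate is −1. With an overall charge of −1 the chromium centre must be in the +3 oxidation state.
Group 6 minus oxidation state 3 gives a d³ configuration.
Counting donor atoms: 2×fluoride (monodentate) → 2 donors; 2×acetylacetonate (bidentate) → 4 donors. Coordination number = 6.
In an octahedral field the d³ configuration is t₂g³e_g⁰ (only one arrangement possible), giving 3 unpaired electrons.

3 unpaired electrons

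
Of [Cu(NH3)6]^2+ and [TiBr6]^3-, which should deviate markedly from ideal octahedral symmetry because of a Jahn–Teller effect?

[Cu(NH3)6]^2+: Ammonia is neutral; balancing the +2 overall charge requires Cu(II). Group 11 minus oxidation state 2 gives a d⁹ configuration. The t₂g⁶e_g³ configuration has an unevenly filled e_g set; the Jahn–Teller theorem predicts a tetragonal distortion (typically axial elongation) to lift the degeneracy.
[TiBr6]^3-: Summing ligand charges against the −3 overall charge gives an oxidation state of +3 for titanium. Titanium is a group-4 element; Ti(III) is therefore d¹. The d¹ configuration leaves the e_g set evenly filled (or empty) — no strong Jahn–Teller driving force.

[Cu(NH3)6]^2+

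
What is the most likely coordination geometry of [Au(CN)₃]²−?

trigonal planar

Each cyanide is −1; balancing the −2 overall charge requires Au(I).
Gold is a group-11 element; Au(I) is therefore d¹⁰.
With 3 monodentate ligands the coordination number is 3.
Three ligands around a d¹⁰ centre minimise repulsion in a trigonal-planar arrangement.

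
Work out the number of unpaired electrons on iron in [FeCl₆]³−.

5

Summing ligand charges against the −3 overall charge gives an oxidation state of +3 for iron.
Fe sits in group 8, so the d-electron count is 8 − 3 = 5.
The spin state decides the count: Chloride is a weak-field ligand for a first-row metal, so the complex is high-spin.
An octahedral high-spin d⁵ ion is t₂g³e_g², giving 5 unpaired electrons.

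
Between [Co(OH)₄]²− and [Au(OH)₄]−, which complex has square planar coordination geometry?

[Au(OH)₄]−

For [Co(OH)₄]²−: Summing ligand charges against the −2 overall charge gives an oxidation state of +2 for cobalt. Group 9 minus oxidation state 2 gives a d⁷ configuration. For a high-spin 3d d⁷ ion with weak-field ligands the small Δₜ gives little square-planar CFSE advantage, so four ligands adopt the sterically favoured tetrahedral geometry. → tetrahedral.
For [Au(OH)₄]−: Ligand charges: each hydroxide is −1. With an overall charge of −1 the gold centre must be in the +3 oxidation state. Gold is a group-11 element; Au(III) is therefore d⁸. A 5d d⁸ ion has a large crystal-field splitting; square planar leaves the high-energy d_{x²−y²} orbital empty and maximises CFSE. → square planar.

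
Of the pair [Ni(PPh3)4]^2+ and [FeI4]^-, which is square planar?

[Ni(PPh3)4]^2+

For [Ni(PPh3)4]^2+: Summing ligand charges against the +2 overall charge gives an oxidation state of +2 for nickel. Group 10 minus oxidation state 2 gives a d⁸ configuration. Triphenylphosphine is a strong-field ligand (high in the spectrochemical series). A 3d d⁸ ion with strong-field ligands gains enough CFSE to favour square planar over tetrahedral. → square planar.
For [FeI4]^-: Each iodide is −1; balancing the −1 overall charge requires Fe(III). Group 8 minus oxidation state 3 gives a d⁵ configuration. A high-spin d⁵ ion has zero CFSE in either geometry, so four ligands adopt the sterically favoured tetrahedral geometry. → tetrahedral.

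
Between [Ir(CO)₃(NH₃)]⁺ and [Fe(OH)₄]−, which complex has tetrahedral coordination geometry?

For [Ir(CO)₃(NH₃)]⁺: Summing ligand charges against the +1 overall charge gives an oxidation state of +1 for iridium. Iridium is a group-9 element; Ir(I) is therefore d⁸. A 5d d⁸ ion has a large crystal-field splitting; square planar leaves the high-energy d_{x²−y²} orbital empty and maximises CFSE. → square planar.
For [Fe(OH)₄]−: Ligand charges: each hydroxide is −1. With an overall charge of −1 the iron centre must be in the +3 oxidation state. Fe sits in group 8, so the d-electron count is 8 − 3 = 5. A high-spin d⁵ ion has zero CFSE in either geometry, so four ligands adopt the sterically favoured tetrahedral geometry. → tetrahedral.

[Fe(OH)₄]−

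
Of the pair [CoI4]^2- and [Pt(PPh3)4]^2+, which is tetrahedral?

For [CoI4]^2-: Summing ligand charges against the −2 overall charge gives an oxidation state of +2 for cobalt. Cobalt is a group-9 element; Co(II) is therefore d⁷. For a high-spin 3d d⁷ ion with weak-field ligands the small Δₜ gives little square-planar CFSE advantage, so four ligands adopt the sterically favoured tetrahedral geometry. → tetrahedral.
For [Pt(PPh3)4]^2+: Triphenylphosphine is neutral; balancing the +2 overall charge requires Pt(II). Group 10 minus oxidation state 2 gives a d⁸ configuration. A 5d d⁸ ion has a large crystal-field splitting; square planar leaves the high-energy d_{x²−y²} orbital empty and maximises CFSE. → square planar.

[CoI4]^2-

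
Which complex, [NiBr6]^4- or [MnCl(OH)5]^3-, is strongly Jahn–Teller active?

[MnCl(OH)5]^3-

[NiBr6]^4-: Summing ligand charges against the −4 overall charge gives an oxidation state of +2 for nickel. Ni sits in group 10, so the d-electron count is 10 − 2 = 8. The d⁸ configuration leaves the e_g set evenly filled (or empty) — no strong Jahn–Teller driving force.
[MnCl(OH)5]^3-: Ligand charges: each chloride is −1; each hydroxide is −1. With an overall charge of −3 the manganese centre must be in the +3 oxidation state. Manganese is a group-7 element; Mn(III) is therefore d⁴. Chloride and hydroxide are weak-field ligands for a first-row metal, so the complex is high-spin. The t₂g³e_g¹ (high-spin) configuration has an unevenly filled e_g set; the Jahn–Teller theorem predicts a tetragonal distortion (typically axial elongation) to lift the degeneracy.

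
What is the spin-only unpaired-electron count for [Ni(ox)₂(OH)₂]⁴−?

2 unpaired electrons

Ligand charges: each oxalate is −2; each hydroxide is −1. With an overall charge of −4 the nickel centre must be in the +2 oxidation state.
Nickel is a group-10 element; Ni(II) is therefore d⁸.
Counting donor atoms: 2×oxalate (bidentate) → 4 donors; 2×hydroxide (monodentate) → 2 donors. Coordination number = 6.
In an octahedral field the d⁸ configuration is t₂g⁶e_g² (only one arrangement possible), giving 2 unpaired electrons.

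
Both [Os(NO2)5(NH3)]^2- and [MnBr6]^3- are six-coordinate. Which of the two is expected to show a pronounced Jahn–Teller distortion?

[MnBr6]^3-

[Os(NO2)5(NH3)]^2-: Each nitro (N-bound nitrite) is −1; ammonia is neutral; balancing the −2 overall charge requires Os(III). Os sits in group 8, so the d-electron count is 8 − 3 = 5. A 5d ion has a large Δₒ and is invariably low-spin. The d⁵ configuration leaves the e_g set evenly filled (or empty) — no strong Jahn–Teller driving force.
[MnBr6]^3-: Ligand charges: each bromide is −1. With an overall charge of −3 the manganese centre must be in the +3 oxidation state. Manganese is a group-7 element; Mn(III) is therefore d⁴. Bromide is a weak-field ligand for a first-row metal, so the complex is high-spin. The t₂g³e_g¹ (high-spin) configuration has an unevenly filled e_g set; the Jahn–Teller theorem predicts a tetragonal distortion (typically axial elongation) to lift the degeneracy.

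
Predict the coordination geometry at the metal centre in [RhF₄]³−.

Each fluoride is −1; balancing the −3 overall charge requires Rh(I).
Rhodium is a group-9 element; Rh(I) is therefore d⁸.
With 4 monodentate ligands the coordination number is 4.
A 4d d⁸ ion has a large crystal-field splitting; square planar leaves the high-energy d_{x²−y²} orbital empty and maximises CFSE.

square planar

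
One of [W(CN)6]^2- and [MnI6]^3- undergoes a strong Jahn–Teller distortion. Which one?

[W(CN)6]^2-: Ligand charges: each cyanide is −1. With an overall charge of −2 the tungsten centre must be in the +4 oxidation state. Tungsten is a group-6 element; W(IV) is therefore d². The d² configuration leaves the e_g set evenly filled (or empty) — no strong Jahn–Teller driving force.
[MnI6]^3-: Summing ligand charges against the −3 overall charge gives an oxidation state of +3 for manganese. Manganese is a group-7 element; Mn(III) is therefore d⁴. Iodide is a weak-field ligand for a first-row metal, so the complex is high-spin. The t₂g³e_g¹ (high-spin) configuration has an unevenly filled e_g set; the Jahn–Teller theorem predicts a tetragonal distortion (typically axial elongation) to lift the degeneracy.

[MnI6]^3-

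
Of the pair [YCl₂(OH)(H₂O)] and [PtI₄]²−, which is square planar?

[PtI₄]²−

For [YCl₂(OH)(H₂O)]: Summing ligand charges against the 0 overall charge gives an oxidation state of +3 for yttrium. Group 3 minus oxidation state 3 gives a d⁰ configuration. A d⁰ ion has no crystal-field stabilisation preference between square planar and tetrahedral, so four ligands adopt the sterically favoured tetrahedral geometry. → tetrahedral.
For [PtI₄]²−: Each iodide is −1; balancing the −2 overall charge requires Pt(II). Pt sits in group 10, so the d-electron count is 10 − 2 = 8. A 5d d⁸ ion has a large crystal-field splitting; square planar leaves the high-energy d_{x²−y²} orbital empty and maximises CFSE. → square planar.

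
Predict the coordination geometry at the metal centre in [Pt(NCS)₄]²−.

Each isothiocyanate is −1; balancing the −2 overall charge requires Pt(II).
Platinum is a group-10 element; Pt(II) is therefore d⁸.
Coordination number: 4.
A 5d d⁸ ion has a large crystal-field splitting; square planar leaves the high-energy d_{x²−y²} orbital empty and maximises CFSE.

square planar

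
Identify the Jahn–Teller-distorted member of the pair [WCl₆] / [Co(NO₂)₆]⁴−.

[Co(NO₂)₆]⁴−

[WCl₆]: Each chloride is −1; balancing the 0 overall charge requires W(VI). Tungsten is a group-6 element; W(VI) is therefore d⁰. The d⁰ configuration leaves the e_g set evenly filled (or empty) — no strong Jahn–Teller driving force.
[Co(NO₂)₆]⁴−: Ligand charges: each nitro (N-bound nitrite) is −1. With an overall charge of −4 the cobalt centre must be in the +2 oxidation state. Group 9 minus oxidation state 2 gives a d⁷ configuration. Nitro (N-bound nitrite) is a strong-field ligand (high in the spectrochemical series) for a first-row metal, so the complex is low-spin. The t₂g⁶e_g¹ (low-spin) configuration has an unevenly filled e_g set; the Jahn–Teller theorem predicts a tetragonal distortion (typically axial elongation) to lift the degeneracy.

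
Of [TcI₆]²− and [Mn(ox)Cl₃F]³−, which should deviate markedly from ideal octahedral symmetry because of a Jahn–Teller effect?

[Mn(ox)Cl₃F]³−

[TcI₆]²−: Ligand charges: each iodide is −1. With an overall charge of −2 the technetium centre must be in the +4 oxidation state. Technetium is a group-7 element; Tc(IV) is therefore d³. The d³ configuration leaves the e_g set evenly filled (or empty) — no strong Jahn–Teller driving force.
[Mn(ox)Cl₃F]³−: Summing ligand charges against the −3 overall charge gives an oxidation state of +3 for manganese. Mn sits in group 7, so the d-electron count is 7 − 3 = 4. Chloride, fluoride, and oxalate are weak-field ligands for a first-row metal, so the complex is high-spin. The t₂g³e_g¹ (high-spin) configuration has an unevenly filled e_g set; the Jahn–Teller theorem predicts a tetragonal distortion (typically axial elongation) to lift the degeneracy.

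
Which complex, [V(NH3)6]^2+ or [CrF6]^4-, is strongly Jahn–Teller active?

[CrF6]^4-

[V(NH3)6]^2+: Ligand charges: ammonia is neutral. With an overall charge of +2 the vanadium centre must be in the +2 oxidation state. Vanadium is a group-5 element; V(II) is therefore d³. The d³ configuration leaves the e_g set evenly filled (or empty) — no strong Jahn–Teller driving force.
[CrF6]^4-: Summing ligand charges against the −4 overall charge gives an oxidation state of +2 for chromium. Chromium is a group-6 element; Cr(II) is therefore d⁴. Fluoride is a weak-field ligand for a first-row metal, so the complex is high-spin. The t₂g³e_g¹ (high-spin) configuration has an unevenly filled e_g set; the Jahn–Teller theorem predicts a tetragonal distortion (typically axial elongation) to lift the degeneracy.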